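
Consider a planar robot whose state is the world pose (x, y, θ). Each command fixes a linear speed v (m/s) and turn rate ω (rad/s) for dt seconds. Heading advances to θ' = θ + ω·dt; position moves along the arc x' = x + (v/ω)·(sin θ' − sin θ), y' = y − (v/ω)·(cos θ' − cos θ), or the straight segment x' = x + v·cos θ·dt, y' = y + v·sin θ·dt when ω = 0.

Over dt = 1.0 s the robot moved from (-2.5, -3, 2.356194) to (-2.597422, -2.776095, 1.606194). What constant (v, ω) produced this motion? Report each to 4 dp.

Δθ = 1.606194 − 2.356194 = -0.750000
ω = Δθ/dt = -0.750000/1.0 = -0.7500
R = −Δy/(cos θ' − cos θ) = -0.3333
v = R·ω = -0.3333·-0.7500 = 0.2500

v = 0.2500, ω = -0.7500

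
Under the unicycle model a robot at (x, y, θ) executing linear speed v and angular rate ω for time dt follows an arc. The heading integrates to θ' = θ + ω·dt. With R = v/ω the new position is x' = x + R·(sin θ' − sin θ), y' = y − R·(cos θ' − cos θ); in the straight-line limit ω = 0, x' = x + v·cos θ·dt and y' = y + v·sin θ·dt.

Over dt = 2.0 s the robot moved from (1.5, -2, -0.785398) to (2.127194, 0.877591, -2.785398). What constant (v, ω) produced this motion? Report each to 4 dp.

Δθ = -2.785398 − -0.785398 = -2.000000
ω = Δθ/dt = -2.000000/2.0 = -1.0000
R = −Δy/(cos θ' − cos θ) = 1.7500
v = R·ω = 1.7500·-1.0000 = -1.7500

v = -1.7500, ω = -1.0000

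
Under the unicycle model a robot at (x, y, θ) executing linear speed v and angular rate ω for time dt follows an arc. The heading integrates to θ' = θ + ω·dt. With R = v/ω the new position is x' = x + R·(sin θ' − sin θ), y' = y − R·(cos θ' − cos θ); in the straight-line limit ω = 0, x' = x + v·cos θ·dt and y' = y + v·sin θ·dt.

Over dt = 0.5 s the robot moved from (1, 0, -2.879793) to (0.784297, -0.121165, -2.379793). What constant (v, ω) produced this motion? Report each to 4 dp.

Δθ = -2.379793 − -2.879793 = 0.500000
ω = Δθ/dt = 0.500000/0.5 = 1.0000
R = Δx/(sin θ' − sin θ) = 0.5000
v = R·ω = 0.5000·1.0000 = 0.5000

v = 0.5000, ω = 1.0000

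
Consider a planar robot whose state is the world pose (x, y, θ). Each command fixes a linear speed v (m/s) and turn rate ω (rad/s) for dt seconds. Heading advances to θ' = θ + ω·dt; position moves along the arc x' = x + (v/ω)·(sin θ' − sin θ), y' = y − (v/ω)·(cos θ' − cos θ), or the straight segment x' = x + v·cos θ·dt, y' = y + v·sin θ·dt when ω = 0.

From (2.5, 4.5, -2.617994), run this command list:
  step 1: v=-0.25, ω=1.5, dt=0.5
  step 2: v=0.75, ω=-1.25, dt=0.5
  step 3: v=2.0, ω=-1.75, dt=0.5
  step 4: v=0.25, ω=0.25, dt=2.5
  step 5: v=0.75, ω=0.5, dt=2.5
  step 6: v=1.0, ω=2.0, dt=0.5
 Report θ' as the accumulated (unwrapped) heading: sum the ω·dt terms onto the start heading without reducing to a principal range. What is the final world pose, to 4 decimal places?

step 1: θ'=-1.8680 (R=-0.1667) → pose (2.5760, 4.5955, -1.8680)
step 2: θ'=-2.4930 (R=-0.6000) → pose (2.3648, 4.2931, -2.4930)
step 3: θ'=-3.3680 (R=-1.1429) → pose (1.4179, 4.0902, -3.3680)
step 4: θ'=-2.7430 (R=1.0000) → pose (0.8053, 4.0373, -2.7430)
step 5: θ'=-1.4930 (R=1.5000) → pose (-0.1080, 2.5383, -1.4930)
step 6: θ'=-0.4930 (R=0.5000) → pose (0.1539, 2.1367, -0.4930)

(0.1539, 2.1367, -0.4930)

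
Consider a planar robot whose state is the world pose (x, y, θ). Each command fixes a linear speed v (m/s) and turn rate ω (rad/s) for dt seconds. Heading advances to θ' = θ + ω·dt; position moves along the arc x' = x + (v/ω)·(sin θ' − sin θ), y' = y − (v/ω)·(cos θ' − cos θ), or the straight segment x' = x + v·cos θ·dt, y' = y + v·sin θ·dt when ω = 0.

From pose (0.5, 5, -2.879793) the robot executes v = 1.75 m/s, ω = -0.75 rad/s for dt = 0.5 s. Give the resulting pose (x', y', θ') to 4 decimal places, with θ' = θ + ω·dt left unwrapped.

(-0.3675, 4.9354, -3.2548)

θ' = -2.8798 + -0.75·0.5 = -3.2548
R = v/ω = 1.75/-0.75 = -2.3333
x' = 0.5 + -2.3333·(sin -3.2548 − sin -2.8798) = -0.3675
y' = 5 − -2.3333·(cos -3.2548 − cos -2.8798) = 4.9354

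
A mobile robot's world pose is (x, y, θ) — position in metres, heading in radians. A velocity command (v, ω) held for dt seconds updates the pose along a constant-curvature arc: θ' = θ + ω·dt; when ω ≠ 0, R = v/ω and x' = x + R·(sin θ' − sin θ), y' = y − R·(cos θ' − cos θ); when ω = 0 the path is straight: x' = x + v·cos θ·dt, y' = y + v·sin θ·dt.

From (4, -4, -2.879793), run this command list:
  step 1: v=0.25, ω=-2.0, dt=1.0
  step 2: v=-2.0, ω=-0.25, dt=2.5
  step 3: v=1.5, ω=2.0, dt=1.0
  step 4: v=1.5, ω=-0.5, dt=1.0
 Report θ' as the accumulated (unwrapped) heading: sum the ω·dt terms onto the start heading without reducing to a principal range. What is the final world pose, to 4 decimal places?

(0.0992, -6.1324, -4.0048)

step 1: θ'=-4.8798 (R=-0.1250) → pose (3.8444, -3.8584, -4.8798)
step 2: θ'=-5.5048 (R=8.0000) → pose (1.5733, -8.2218, -5.5048)
step 3: θ'=-3.5048 (R=0.7500) → pose (1.3132, -6.9867, -3.5048)
step 4: θ'=-4.0048 (R=-3.0000) → pose (0.0992, -6.1324, -4.0048)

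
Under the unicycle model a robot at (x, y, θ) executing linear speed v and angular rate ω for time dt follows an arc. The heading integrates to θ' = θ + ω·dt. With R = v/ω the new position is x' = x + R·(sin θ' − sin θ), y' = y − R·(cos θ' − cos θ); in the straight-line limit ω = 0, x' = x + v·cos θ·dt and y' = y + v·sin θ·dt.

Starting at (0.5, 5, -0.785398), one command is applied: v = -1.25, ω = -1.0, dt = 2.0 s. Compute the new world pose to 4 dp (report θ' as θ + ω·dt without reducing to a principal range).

(0.9480, 7.0554, -2.7854)

θ' = -0.7854 + -1.0·2.0 = -2.7854
R = v/ω = -1.25/-1.0 = 1.2500
x' = 0.5 + 1.2500·(sin -2.7854 − sin -0.7854) = 0.9480
y' = 5 − 1.2500·(cos -2.7854 − cos -0.7854) = 7.0554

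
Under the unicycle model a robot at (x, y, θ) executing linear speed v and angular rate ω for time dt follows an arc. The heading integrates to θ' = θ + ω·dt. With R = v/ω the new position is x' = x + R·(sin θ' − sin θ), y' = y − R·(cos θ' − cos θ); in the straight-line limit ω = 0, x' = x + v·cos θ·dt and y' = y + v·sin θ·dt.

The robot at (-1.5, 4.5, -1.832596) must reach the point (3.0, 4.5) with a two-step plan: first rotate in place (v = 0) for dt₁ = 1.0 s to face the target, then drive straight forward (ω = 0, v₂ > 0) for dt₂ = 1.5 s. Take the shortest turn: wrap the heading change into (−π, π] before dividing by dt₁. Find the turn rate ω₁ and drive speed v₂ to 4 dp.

heading to target = atan2(4.5−4.5, 3−-1.5) = 0.0000
Δθ = wrap(0.0000 − -1.8326) = 1.8326; ω₁ = Δθ/dt₁ = 1.8326
distance = √((3−-1.5)² + (4.5−4.5)²) = 4.5000; v₂ = distance/dt₂ = 3.0000

ω₁ = 1.8326, v₂ = 3.0000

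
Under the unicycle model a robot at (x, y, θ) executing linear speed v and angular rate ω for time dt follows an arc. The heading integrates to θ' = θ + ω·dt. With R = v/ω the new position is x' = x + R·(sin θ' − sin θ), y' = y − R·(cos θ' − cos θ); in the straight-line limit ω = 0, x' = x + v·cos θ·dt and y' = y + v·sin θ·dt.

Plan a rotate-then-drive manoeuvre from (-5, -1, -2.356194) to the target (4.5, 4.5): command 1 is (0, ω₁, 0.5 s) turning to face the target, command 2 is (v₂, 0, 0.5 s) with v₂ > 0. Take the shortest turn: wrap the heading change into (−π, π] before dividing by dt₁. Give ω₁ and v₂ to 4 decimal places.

heading to target = atan2(4.5−-1, 4.5−-5) = 0.5248
Δθ = wrap(0.5248 − -2.3562) = 2.8810; ω₁ = Δθ/dt₁ = 5.7620
distance = √((4.5−-5)² + (4.5−-1)²) = 10.9772; v₂ = distance/dt₂ = 21.9545

ω₁ = 5.7620, v₂ = 21.9545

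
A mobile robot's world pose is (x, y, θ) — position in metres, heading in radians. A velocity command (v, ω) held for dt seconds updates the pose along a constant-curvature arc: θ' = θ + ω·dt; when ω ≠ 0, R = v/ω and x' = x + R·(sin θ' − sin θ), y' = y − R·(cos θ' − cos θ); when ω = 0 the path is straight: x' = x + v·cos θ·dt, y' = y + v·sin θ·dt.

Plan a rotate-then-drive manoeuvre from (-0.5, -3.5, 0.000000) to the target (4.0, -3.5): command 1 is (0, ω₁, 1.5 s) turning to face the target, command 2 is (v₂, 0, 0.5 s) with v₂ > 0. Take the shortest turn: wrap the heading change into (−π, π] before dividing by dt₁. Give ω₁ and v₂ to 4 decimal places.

ω₁ = 0.0000, v₂ = 9.0000

heading to target = atan2(-3.5−-3.5, 4−-0.5) = 0.0000
Δθ = wrap(0.0000 − 0.0000) = 0.0000; ω₁ = Δθ/dt₁ = 0.0000
distance = √((4−-0.5)² + (-3.5−-3.5)²) = 4.5000; v₂ = distance/dt₂ = 9.0000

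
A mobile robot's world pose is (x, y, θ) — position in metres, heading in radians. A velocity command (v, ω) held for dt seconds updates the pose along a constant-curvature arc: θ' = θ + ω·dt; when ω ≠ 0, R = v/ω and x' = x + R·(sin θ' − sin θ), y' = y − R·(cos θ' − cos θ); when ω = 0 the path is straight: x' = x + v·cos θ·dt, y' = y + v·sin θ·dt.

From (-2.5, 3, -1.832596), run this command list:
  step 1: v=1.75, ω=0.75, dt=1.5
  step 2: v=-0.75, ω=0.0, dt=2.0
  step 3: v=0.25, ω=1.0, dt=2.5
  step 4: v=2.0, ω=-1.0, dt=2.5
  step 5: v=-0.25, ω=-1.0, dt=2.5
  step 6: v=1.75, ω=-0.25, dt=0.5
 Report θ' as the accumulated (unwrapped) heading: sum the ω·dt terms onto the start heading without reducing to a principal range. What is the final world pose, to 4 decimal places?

step 1: θ'=-0.7076 (R=2.3333) → pose (-1.7629, 0.6229, -0.7076)
step 2: θ'=-0.7076 (straight) → pose (-2.9028, 1.5979, -0.7076)
step 3: θ'=1.7924 (R=0.2500) → pose (-2.4964, 1.8429, 1.7924)
step 4: θ'=-0.7076 (R=-2.0000) → pose (0.7547, 3.8023, -0.7076)
step 5: θ'=-3.2076 (R=0.2500) → pose (0.9337, 4.2418, -3.2076)
step 6: θ'=-3.3326 (R=-7.0000) → pose (0.0665, 4.3538, -3.3326)

(0.0665, 4.3538, -3.3326)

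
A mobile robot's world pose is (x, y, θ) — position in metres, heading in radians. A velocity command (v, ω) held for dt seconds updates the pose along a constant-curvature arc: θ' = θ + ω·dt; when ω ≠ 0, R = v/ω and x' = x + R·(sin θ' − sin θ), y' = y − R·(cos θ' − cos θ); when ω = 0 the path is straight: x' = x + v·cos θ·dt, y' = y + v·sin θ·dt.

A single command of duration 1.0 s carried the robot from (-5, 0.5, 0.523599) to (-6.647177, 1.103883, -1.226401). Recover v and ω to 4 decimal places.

Δθ = -1.226401 − 0.523599 = -1.750000
ω = Δθ/dt = -1.750000/1.0 = -1.7500
R = Δx/(sin θ' − sin θ) = 1.1429
v = R·ω = 1.1429·-1.7500 = -2.0000

v = -2.0000, ω = -1.7500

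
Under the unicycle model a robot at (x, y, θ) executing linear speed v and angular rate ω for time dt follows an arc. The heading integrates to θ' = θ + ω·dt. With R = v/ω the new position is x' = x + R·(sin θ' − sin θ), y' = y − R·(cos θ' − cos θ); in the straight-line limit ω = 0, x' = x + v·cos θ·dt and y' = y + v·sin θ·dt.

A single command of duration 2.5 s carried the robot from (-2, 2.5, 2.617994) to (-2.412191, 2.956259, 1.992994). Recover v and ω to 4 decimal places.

Δθ = 1.992994 − 2.617994 = -0.625000
ω = Δθ/dt = -0.625000/2.5 = -0.2500
R = −Δy/(cos θ' − cos θ) = -1.0000
v = R·ω = -1.0000·-0.2500 = 0.2500

v = 0.2500, ω = -0.2500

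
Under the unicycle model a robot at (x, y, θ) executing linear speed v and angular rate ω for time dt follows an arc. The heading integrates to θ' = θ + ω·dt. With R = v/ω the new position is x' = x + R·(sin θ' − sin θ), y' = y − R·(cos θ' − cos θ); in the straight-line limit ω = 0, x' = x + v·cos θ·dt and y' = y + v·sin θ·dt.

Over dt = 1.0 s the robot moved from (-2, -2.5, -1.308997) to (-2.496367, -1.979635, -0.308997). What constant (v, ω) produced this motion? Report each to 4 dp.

v = -0.7500, ω = 1.0000

Δθ = -0.308997 − -1.308997 = 1.000000
ω = Δθ/dt = 1.000000/1.0 = 1.0000
R = −Δy/(cos θ' − cos θ) = -0.7500
v = R·ω = -0.7500·1.0000 = -0.7500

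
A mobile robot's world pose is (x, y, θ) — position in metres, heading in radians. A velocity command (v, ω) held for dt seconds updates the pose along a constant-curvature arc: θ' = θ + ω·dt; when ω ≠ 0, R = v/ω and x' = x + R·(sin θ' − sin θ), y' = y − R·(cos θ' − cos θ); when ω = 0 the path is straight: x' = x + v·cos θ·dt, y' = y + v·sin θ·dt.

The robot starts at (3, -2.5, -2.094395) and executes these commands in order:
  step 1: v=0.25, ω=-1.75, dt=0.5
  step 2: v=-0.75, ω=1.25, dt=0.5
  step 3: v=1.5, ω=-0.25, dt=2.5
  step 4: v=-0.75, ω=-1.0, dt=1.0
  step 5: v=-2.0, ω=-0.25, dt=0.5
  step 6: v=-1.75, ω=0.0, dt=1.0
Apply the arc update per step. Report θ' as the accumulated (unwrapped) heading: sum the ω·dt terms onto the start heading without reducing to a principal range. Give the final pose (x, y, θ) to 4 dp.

step 1: θ'=-2.9694 (R=-0.1429) → pose (2.9008, -2.5693, -2.9694)
step 2: θ'=-2.3444 (R=-0.6000) → pose (3.2272, -2.3974, -2.3444)
step 3: θ'=-2.9694 (R=-6.0000) → pose (-0.0371, -4.1164, -2.9694)
step 4: θ'=-3.9694 (R=0.7500) → pose (0.6437, -4.3479, -3.9694)
step 5: θ'=-4.0944 (R=8.0000) → pose (1.2725, -5.1247, -4.0944)
step 6: θ'=-4.0944 (straight) → pose (2.2864, -6.5510, -4.0944)

(2.2864, -6.5510, -4.0944)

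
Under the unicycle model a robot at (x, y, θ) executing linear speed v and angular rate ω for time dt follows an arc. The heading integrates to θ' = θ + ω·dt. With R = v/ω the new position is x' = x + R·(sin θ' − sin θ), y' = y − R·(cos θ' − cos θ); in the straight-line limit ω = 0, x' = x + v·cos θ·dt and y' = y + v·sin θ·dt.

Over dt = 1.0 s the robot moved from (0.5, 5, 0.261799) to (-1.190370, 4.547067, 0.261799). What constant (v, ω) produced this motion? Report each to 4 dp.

Δθ = 0.261799 − 0.261799 = 0.000000
ω = Δθ/dt = 0.000000/1.0 = 0.0000
ω = 0 → v = (Δx·cos θ + Δy·sin θ)/dt = -1.7500

v = -1.7500, ω = 0.0000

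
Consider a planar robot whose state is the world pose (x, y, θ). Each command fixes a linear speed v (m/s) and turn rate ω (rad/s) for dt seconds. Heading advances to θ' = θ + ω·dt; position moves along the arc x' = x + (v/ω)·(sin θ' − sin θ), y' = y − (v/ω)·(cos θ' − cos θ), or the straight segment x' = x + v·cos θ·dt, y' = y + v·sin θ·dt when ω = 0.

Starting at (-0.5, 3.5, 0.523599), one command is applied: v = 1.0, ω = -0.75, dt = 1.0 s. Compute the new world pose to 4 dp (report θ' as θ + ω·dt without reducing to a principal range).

(0.4660, 3.6446, -0.2264)

θ' = 0.5236 + -0.75·1.0 = -0.2264
R = v/ω = 1.0/-0.75 = -1.3333
x' = -0.5 + -1.3333·(sin -0.2264 − sin 0.5236) = 0.4660
y' = 3.5 − -1.3333·(cos -0.2264 − cos 0.5236) = 3.6446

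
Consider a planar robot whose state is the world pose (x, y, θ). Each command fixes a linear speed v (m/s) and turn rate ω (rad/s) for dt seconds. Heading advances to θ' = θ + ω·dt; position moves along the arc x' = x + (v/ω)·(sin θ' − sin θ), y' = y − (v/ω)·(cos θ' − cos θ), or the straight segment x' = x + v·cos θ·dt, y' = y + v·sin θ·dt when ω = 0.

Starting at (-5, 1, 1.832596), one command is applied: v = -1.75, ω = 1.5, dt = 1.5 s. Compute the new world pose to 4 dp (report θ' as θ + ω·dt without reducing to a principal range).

θ' = 1.8326 + 1.5·1.5 = 4.0826
R = v/ω = -1.75/1.5 = -1.1667
x' = -5 + -1.1667·(sin 4.0826 − sin 1.8326) = -2.9302
y' = 1 − -1.1667·(cos 4.0826 − cos 1.8326) = 0.6148

(-2.9302, 0.6148, 4.0826)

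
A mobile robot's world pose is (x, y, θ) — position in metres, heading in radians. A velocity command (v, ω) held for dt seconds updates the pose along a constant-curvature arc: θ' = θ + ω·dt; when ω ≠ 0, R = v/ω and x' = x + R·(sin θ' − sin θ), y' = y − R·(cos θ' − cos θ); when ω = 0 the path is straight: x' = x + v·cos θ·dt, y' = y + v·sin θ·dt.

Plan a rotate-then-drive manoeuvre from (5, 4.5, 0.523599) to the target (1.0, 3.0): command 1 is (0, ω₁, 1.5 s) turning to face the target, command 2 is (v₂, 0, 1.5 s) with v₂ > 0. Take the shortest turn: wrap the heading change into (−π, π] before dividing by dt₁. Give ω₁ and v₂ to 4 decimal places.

heading to target = atan2(3−4.5, 1−5) = -2.7828
Δθ = wrap(-2.7828 − 0.5236) = 2.9768; ω₁ = Δθ/dt₁ = 1.9845
distance = √((1−5)² + (3−4.5)²) = 4.2720; v₂ = distance/dt₂ = 2.8480

ω₁ = 1.9845, v₂ = 2.8480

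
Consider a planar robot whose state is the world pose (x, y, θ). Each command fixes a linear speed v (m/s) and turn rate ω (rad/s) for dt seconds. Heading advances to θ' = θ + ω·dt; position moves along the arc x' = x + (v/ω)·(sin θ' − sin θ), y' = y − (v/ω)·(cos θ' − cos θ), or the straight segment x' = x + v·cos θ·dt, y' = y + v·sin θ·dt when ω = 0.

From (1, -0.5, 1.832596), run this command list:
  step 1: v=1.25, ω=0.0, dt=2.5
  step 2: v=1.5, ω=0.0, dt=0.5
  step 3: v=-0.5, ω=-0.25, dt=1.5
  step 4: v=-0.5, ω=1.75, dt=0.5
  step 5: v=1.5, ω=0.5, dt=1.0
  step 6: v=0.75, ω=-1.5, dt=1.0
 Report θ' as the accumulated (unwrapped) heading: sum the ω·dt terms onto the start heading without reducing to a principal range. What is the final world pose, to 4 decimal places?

(-1.4627, 3.6515, 1.3326)

step 1: θ'=1.8326 (straight) → pose (0.1912, 2.5185, 1.8326)
step 2: θ'=1.8326 (straight) → pose (-0.0029, 3.2430, 1.8326)
step 3: θ'=1.4576 (R=2.0000) → pose (0.0524, 2.4994, 1.4576)
step 4: θ'=2.3326 (R=-0.2857) → pose (0.1296, 2.2699, 2.3326)
step 5: θ'=2.8326 (R=3.0000) → pose (-1.1289, 3.0572, 2.8326)
step 6: θ'=1.3326 (R=-0.5000) → pose (-1.4627, 3.6515, 1.3326)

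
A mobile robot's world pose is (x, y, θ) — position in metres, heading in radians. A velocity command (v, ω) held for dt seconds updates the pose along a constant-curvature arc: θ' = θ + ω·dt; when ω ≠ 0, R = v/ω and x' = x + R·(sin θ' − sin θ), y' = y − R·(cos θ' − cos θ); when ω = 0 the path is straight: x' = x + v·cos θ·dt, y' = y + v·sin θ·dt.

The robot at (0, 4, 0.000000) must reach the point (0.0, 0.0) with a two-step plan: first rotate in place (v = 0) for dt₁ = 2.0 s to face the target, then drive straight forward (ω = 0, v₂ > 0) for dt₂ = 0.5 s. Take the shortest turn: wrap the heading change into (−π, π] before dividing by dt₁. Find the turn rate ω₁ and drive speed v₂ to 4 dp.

heading to target = atan2(0−4, 0−0) = -1.5708
Δθ = wrap(-1.5708 − 0.0000) = -1.5708; ω₁ = Δθ/dt₁ = -0.7854
distance = √((0−0)² + (0−4)²) = 4.0000; v₂ = distance/dt₂ = 8.0000

ω₁ = -0.7854, v₂ = 8.0000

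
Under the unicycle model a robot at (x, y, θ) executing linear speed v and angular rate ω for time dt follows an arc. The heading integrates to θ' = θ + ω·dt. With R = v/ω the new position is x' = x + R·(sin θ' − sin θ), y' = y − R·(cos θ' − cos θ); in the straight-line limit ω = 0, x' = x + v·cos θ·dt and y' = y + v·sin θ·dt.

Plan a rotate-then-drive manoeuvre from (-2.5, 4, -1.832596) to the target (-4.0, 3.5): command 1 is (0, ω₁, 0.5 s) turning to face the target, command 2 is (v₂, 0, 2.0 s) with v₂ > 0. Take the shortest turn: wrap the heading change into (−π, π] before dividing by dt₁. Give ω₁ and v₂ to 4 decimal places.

heading to target = atan2(3.5−4, -4−-2.5) = -2.8198
Δθ = wrap(-2.8198 − -1.8326) = -0.9872; ω₁ = Δθ/dt₁ = -1.9745
distance = √((-4−-2.5)² + (3.5−4)²) = 1.5811; v₂ = distance/dt₂ = 0.7906

ω₁ = -1.9745, v₂ = 0.7906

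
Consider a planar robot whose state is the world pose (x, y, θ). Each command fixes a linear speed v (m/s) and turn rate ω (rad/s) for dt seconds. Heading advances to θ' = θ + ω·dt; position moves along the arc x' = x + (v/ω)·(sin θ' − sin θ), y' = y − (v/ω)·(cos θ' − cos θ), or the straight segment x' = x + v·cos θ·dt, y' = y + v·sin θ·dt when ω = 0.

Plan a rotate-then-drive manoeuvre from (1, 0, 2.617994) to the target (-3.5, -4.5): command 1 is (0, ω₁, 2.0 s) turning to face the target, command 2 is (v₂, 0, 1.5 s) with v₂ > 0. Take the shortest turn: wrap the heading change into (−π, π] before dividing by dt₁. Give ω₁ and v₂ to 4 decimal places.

ω₁ = 0.6545, v₂ = 4.2426

heading to target = atan2(-4.5−0, -3.5−1) = -2.3562
Δθ = wrap(-2.3562 − 2.6180) = 1.3090; ω₁ = Δθ/dt₁ = 0.6545
distance = √((-3.5−1)² + (-4.5−0)²) = 6.3640; v₂ = distance/dt₂ = 4.2426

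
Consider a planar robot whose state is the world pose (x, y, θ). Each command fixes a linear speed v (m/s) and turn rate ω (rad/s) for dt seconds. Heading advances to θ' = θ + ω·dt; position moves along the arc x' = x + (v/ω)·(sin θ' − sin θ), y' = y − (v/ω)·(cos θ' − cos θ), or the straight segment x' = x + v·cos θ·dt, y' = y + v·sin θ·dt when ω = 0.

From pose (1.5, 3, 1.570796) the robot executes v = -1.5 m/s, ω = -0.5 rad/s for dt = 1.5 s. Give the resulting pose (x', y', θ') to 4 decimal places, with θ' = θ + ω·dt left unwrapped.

(0.6951, 0.9551, 0.8208)

θ' = 1.5708 + -0.5·1.5 = 0.8208
R = v/ω = -1.5/-0.5 = 3.0000
x' = 1.5 + 3.0000·(sin 0.8208 − sin 1.5708) = 0.6951
y' = 3 − 3.0000·(cos 0.8208 − cos 1.5708) = 0.9551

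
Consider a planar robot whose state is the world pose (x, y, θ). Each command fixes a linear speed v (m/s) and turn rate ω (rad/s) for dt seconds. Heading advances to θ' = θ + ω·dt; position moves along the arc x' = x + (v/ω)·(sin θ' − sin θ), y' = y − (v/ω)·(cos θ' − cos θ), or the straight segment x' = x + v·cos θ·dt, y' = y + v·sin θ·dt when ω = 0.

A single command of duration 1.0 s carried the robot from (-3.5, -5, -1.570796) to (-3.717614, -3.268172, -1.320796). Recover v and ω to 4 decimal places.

v = -1.7500, ω = 0.2500

Δθ = -1.320796 − -1.570796 = 0.250000
ω = Δθ/dt = 0.250000/1.0 = 0.2500
R = −Δy/(cos θ' − cos θ) = -7.0000
v = R·ω = -7.0000·0.2500 = -1.7500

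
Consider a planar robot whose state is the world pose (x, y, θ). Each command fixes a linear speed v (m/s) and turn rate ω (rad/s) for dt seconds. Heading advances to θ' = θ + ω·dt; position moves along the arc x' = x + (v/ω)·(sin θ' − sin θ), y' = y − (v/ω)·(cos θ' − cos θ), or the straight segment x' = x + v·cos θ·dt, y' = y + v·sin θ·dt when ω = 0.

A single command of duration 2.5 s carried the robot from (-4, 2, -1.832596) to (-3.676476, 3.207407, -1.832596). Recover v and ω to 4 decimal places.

v = -0.5000, ω = 0.0000

Δθ = -1.832596 − -1.832596 = 0.000000
ω = Δθ/dt = 0.000000/2.5 = 0.0000
ω = 0 → v = (Δx·cos θ + Δy·sin θ)/dt = -0.5000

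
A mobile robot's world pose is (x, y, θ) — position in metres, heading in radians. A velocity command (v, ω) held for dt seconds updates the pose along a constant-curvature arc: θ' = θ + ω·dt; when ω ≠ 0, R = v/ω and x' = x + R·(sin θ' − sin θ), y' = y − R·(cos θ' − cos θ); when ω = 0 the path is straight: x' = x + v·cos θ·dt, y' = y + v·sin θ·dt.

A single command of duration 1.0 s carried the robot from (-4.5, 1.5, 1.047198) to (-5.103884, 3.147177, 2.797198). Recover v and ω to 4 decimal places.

Δθ = 2.797198 − 1.047198 = 1.750000
ω = Δθ/dt = 1.750000/1.0 = 1.7500
R = −Δy/(cos θ' − cos θ) = 1.1429
v = R·ω = 1.1429·1.7500 = 2.0000

v = 2.0000, ω = 1.7500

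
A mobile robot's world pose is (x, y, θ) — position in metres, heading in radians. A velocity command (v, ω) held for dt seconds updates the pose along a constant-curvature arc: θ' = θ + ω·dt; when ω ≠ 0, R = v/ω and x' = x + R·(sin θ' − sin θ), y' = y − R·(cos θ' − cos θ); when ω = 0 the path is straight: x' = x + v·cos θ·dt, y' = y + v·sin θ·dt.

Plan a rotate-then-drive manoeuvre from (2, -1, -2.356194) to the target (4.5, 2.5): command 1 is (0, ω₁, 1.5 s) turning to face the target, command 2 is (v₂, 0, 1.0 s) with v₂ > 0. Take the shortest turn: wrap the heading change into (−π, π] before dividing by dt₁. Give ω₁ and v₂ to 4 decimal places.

heading to target = atan2(2.5−-1, 4.5−2) = 0.9505
Δθ = wrap(0.9505 − -2.3562) = -2.9764; ω₁ = Δθ/dt₁ = -1.9843
distance = √((4.5−2)² + (2.5−-1)²) = 4.3012; v₂ = distance/dt₂ = 4.3012

ω₁ = -1.9843, v₂ = 4.3012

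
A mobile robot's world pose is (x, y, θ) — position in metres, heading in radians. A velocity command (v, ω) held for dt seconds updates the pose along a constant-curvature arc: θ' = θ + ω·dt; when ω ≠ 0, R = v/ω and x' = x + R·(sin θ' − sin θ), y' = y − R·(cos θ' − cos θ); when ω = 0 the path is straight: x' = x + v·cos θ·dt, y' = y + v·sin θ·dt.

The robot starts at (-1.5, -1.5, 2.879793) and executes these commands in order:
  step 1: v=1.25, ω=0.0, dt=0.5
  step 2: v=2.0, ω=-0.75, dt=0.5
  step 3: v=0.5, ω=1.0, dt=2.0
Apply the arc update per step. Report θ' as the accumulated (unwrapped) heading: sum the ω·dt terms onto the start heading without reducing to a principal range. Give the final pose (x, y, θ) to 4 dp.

step 1: θ'=2.8798 (straight) → pose (-2.1037, -1.3382, 2.8798)
step 2: θ'=2.5048 (R=-2.6667) → pose (-2.9992, -0.9064, 2.5048)
step 3: θ'=4.5048 (R=0.5000) → pose (-3.7858, -1.2054, 4.5048)

(-3.7858, -1.2054, 4.5048)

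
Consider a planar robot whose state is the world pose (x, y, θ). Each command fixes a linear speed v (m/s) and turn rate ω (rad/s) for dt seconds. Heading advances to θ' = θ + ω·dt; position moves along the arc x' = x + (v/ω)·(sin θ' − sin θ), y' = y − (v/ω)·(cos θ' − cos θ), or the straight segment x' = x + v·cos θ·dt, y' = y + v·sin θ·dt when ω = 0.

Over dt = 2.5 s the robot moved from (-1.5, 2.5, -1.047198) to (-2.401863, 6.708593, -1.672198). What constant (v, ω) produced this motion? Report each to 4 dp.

Δθ = -1.672198 − -1.047198 = -0.625000
ω = Δθ/dt = -0.625000/2.5 = -0.2500
R = −Δy/(cos θ' − cos θ) = 7.0000
v = R·ω = 7.0000·-0.2500 = -1.7500

v = -1.7500, ω = -0.2500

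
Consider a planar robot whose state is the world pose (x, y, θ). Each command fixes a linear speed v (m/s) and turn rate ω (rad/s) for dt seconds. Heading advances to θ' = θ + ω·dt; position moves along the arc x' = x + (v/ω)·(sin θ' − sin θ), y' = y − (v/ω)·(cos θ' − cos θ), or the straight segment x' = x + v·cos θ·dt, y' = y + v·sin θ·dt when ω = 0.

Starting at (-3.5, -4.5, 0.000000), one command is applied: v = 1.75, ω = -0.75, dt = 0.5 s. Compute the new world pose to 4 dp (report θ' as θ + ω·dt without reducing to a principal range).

θ' = 0.0000 + -0.75·0.5 = -0.3750
R = v/ω = 1.75/-0.75 = -2.3333
x' = -3.5 + -2.3333·(sin -0.3750 − sin 0.0000) = -2.6454
y' = -4.5 − -2.3333·(cos -0.3750 − cos 0.0000) = -4.6621

(-2.6454, -4.6621, -0.3750)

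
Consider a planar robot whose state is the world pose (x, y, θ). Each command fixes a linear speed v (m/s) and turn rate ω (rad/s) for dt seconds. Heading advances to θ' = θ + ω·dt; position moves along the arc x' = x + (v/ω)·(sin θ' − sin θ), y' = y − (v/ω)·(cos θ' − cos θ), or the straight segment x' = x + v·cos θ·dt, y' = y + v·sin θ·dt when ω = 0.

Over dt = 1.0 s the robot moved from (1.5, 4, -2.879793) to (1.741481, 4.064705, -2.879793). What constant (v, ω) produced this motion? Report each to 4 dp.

Δθ = -2.879793 − -2.879793 = 0.000000
ω = Δθ/dt = 0.000000/1.0 = 0.0000
ω = 0 → v = (Δx·cos θ + Δy·sin θ)/dt = -0.2500

v = -0.2500, ω = 0.0000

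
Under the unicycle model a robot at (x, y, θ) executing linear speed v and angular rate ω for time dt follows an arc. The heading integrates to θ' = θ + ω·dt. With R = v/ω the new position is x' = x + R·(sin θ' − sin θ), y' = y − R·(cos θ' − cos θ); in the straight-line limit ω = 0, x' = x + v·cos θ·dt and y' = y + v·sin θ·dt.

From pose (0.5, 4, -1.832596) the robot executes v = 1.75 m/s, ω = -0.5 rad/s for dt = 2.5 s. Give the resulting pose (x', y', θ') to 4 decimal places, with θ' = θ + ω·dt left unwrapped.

θ' = -1.8326 + -0.5·2.5 = -3.0826
R = v/ω = 1.75/-0.5 = -3.5000
x' = 0.5 + -3.5000·(sin -3.0826 − sin -1.8326) = -2.6744
y' = 4 − -3.5000·(cos -3.0826 − cos -1.8326) = 1.4120

(-2.6744, 1.4120, -3.0826)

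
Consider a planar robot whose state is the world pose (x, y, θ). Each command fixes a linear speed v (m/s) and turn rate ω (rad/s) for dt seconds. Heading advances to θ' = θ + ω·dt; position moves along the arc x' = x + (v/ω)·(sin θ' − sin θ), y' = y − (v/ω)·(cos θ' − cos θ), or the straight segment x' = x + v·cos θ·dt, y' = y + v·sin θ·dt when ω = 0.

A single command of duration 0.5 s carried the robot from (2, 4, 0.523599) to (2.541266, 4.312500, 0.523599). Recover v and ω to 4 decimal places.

Δθ = 0.523599 − 0.523599 = 0.000000
ω = Δθ/dt = 0.000000/0.5 = 0.0000
ω = 0 → v = (Δx·cos θ + Δy·sin θ)/dt = 1.2500

v = 1.2500, ω = 0.0000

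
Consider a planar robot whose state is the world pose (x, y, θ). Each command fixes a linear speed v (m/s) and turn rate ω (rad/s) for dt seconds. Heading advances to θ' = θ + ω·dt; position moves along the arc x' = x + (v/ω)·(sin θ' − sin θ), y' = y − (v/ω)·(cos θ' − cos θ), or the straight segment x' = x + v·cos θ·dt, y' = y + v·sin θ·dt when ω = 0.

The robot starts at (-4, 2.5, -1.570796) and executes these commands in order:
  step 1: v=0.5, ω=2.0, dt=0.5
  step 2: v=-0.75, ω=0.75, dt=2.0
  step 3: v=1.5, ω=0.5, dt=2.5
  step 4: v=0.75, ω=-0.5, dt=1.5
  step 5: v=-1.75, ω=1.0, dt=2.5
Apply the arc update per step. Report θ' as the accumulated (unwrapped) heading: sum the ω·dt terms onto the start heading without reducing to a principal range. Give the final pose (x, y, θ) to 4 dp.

step 1: θ'=-0.5708 (R=0.2500) → pose (-3.8851, 2.2896, -0.5708)
step 2: θ'=0.9292 (R=-1.0000) → pose (-5.2265, 2.0466, 0.9292)
step 3: θ'=2.1792 (R=3.0000) → pose (-5.1683, 5.5567, 2.1792)
step 4: θ'=1.4292 (R=-1.5000) → pose (-5.4224, 6.6258, 1.4292)
step 5: θ'=3.9292 (R=-1.7500) → pose (-2.4498, 5.1441, 3.9292)

(-2.4498, 5.1441, 3.9292)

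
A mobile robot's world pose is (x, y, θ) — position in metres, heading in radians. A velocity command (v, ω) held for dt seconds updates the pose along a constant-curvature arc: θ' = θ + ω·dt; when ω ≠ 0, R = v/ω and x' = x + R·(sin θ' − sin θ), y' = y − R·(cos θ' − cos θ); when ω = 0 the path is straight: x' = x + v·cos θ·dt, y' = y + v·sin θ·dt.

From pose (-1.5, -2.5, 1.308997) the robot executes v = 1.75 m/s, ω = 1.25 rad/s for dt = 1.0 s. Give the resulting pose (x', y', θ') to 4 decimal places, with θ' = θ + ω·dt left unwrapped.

(-2.0820, -0.9686, 2.5590)

θ' = 1.3090 + 1.25·1.0 = 2.5590
R = v/ω = 1.75/1.25 = 1.4000
x' = -1.5 + 1.4000·(sin 2.5590 − sin 1.3090) = -2.0820
y' = -2.5 − 1.4000·(cos 2.5590 − cos 1.3090) = -0.9686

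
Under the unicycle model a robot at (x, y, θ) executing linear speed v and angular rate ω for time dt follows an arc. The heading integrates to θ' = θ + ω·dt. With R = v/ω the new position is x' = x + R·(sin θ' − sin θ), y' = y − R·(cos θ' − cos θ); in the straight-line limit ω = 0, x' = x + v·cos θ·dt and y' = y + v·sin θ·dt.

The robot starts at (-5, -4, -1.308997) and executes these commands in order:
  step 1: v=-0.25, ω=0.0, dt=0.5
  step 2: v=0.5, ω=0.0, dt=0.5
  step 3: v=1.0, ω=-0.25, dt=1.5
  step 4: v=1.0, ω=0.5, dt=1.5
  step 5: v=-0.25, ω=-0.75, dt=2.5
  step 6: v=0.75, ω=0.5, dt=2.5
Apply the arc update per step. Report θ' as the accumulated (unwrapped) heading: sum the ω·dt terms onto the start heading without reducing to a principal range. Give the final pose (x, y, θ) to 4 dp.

step 1: θ'=-1.3090 (straight) → pose (-5.0324, -3.8793, -1.3090)
step 2: θ'=-1.3090 (straight) → pose (-4.9676, -4.1207, -1.3090)
step 3: θ'=-1.6840 (R=-4.0000) → pose (-4.8570, -5.6079, -1.6840)
step 4: θ'=-0.9340 (R=2.0000) → pose (-4.4778, -7.0230, -0.9340)
step 5: θ'=-2.8090 (R=0.3333) → pose (-4.3186, -6.5097, -2.8090)
step 6: θ'=-1.5590 (R=1.5000) → pose (-5.3287, -7.9452, -1.5590)

(-5.3287, -7.9452, -1.5590)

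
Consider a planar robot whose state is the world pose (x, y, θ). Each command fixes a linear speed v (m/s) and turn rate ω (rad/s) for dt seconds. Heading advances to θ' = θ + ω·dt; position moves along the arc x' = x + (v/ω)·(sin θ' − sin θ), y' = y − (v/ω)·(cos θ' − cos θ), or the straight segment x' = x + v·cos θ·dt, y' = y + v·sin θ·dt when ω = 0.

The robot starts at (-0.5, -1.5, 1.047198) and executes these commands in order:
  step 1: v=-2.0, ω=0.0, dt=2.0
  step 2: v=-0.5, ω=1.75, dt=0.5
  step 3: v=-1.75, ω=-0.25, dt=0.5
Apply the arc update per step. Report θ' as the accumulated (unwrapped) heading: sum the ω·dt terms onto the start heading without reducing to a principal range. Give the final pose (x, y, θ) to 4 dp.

(-2.2717, -6.0435, 1.7972)

step 1: θ'=1.0472 (straight) → pose (-2.5000, -4.9641, 1.0472)
step 2: θ'=1.9222 (R=-0.2857) → pose (-2.5208, -5.2053, 1.9222)
step 3: θ'=1.7972 (R=7.0000) → pose (-2.2717, -6.0435, 1.7972)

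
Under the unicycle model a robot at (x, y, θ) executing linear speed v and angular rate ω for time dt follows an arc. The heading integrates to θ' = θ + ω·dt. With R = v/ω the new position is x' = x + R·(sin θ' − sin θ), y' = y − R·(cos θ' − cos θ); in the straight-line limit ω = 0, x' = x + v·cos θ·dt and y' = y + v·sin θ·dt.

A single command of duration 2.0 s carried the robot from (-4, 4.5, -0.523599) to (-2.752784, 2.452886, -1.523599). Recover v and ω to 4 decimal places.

v = 1.2500, ω = -0.5000

Δθ = -1.523599 − -0.523599 = -1.000000
ω = Δθ/dt = -1.000000/2.0 = -0.5000
R = −Δy/(cos θ' − cos θ) = -2.5000
v = R·ω = -2.5000·-0.5000 = 1.2500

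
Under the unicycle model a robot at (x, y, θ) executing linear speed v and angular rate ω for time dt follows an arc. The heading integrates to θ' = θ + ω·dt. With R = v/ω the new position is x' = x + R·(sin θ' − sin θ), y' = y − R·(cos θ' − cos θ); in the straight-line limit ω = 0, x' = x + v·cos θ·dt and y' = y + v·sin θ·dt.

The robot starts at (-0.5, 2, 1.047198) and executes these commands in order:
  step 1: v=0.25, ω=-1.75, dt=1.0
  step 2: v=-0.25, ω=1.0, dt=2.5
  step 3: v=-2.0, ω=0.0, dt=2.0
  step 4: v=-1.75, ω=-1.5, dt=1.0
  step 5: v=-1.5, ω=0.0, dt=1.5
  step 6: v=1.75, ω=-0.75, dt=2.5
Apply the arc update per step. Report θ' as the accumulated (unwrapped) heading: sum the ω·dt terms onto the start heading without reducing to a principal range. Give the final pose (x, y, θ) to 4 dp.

step 1: θ'=-0.7028 (R=-0.1429) → pose (-0.2839, 2.0376, -0.7028)
step 2: θ'=1.7972 (R=-0.2500) → pose (-0.6892, 1.7907, 1.7972)
step 3: θ'=1.7972 (straight) → pose (0.2087, -2.1072, 1.7972)
step 4: θ'=0.2972 (R=1.1667) → pose (-0.5865, -3.4846, 0.2972)
step 5: θ'=0.2972 (straight) → pose (-2.7379, -4.1435, 0.2972)
step 6: θ'=-1.5778 (R=-2.3333) → pose (0.2787, -6.3909, -1.5778)

(0.2787, -6.3909, -1.5778)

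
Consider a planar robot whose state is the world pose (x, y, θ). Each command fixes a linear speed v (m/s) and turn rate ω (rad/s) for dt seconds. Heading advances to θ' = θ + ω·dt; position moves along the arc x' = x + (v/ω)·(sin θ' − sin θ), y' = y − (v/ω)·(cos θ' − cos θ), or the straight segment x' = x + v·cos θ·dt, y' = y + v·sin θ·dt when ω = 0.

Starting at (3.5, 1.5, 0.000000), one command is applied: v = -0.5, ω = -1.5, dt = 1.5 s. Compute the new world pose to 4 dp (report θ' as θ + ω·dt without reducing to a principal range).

(3.2406, 2.0427, -2.2500)

θ' = 0.0000 + -1.5·1.5 = -2.2500
R = v/ω = -0.5/-1.5 = 0.3333
x' = 3.5 + 0.3333·(sin -2.2500 − sin 0.0000) = 3.2406
y' = 1.5 − 0.3333·(cos -2.2500 − cos 0.0000) = 2.0427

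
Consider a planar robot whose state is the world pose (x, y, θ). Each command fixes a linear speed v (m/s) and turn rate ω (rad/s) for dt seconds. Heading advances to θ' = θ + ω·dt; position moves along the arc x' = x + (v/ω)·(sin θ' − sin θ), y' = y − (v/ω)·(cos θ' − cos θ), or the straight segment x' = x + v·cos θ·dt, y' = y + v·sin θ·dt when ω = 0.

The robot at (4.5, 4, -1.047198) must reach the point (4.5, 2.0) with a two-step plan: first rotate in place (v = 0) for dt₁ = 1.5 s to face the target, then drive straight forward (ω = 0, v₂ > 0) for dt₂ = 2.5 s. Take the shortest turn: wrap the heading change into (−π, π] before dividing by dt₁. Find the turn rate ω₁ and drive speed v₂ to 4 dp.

ω₁ = -0.3491, v₂ = 0.8000

heading to target = atan2(2−4, 4.5−4.5) = -1.5708
Δθ = wrap(-1.5708 − -1.0472) = -0.5236; ω₁ = Δθ/dt₁ = -0.3491
distance = √((4.5−4.5)² + (2−4)²) = 2.0000; v₂ = distance/dt₂ = 0.8000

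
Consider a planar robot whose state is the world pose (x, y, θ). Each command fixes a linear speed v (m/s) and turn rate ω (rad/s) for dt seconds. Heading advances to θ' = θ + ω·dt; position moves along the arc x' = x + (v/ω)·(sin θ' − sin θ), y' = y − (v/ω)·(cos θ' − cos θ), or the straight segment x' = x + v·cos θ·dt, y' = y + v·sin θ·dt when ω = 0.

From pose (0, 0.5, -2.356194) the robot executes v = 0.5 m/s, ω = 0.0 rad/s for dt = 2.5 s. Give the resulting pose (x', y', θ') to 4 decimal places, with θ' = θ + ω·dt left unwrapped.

θ' = -2.3562 + 0.0·2.5 = -2.3562
ω = 0 → straight: x' = 0 + 0.5·cos(-2.3562)·2.5 = -0.8839
y' = 0.5 + 0.5·sin(-2.3562)·2.5 = -0.3839

(-0.8839, -0.3839, -2.3562)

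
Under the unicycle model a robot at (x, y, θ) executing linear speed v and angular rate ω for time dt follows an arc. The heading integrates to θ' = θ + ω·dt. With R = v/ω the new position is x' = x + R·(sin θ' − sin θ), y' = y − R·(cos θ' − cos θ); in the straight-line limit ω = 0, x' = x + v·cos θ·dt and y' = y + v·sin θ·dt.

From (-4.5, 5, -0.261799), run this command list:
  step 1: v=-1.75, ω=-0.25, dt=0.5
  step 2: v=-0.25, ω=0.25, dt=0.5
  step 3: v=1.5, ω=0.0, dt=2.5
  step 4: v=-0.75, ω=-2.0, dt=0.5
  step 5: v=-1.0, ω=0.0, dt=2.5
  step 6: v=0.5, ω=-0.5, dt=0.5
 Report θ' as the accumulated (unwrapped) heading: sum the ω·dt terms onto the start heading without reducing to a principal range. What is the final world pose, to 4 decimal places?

step 1: θ'=-0.3868 (R=7.0000) → pose (-5.3289, 5.2786, -0.3868)
step 2: θ'=-0.2618 (R=-1.0000) → pose (-5.4473, 5.3184, -0.2618)
step 3: θ'=-0.2618 (straight) → pose (-1.8250, 4.3479, -0.2618)
step 4: θ'=-1.2618 (R=0.3750) → pose (-2.0852, 4.5961, -1.2618)
step 5: θ'=-1.2618 (straight) → pose (-2.8455, 6.9776, -1.2618)
step 6: θ'=-1.5118 (R=-1.0000) → pose (-2.7999, 6.7325, -1.5118)

(-2.7999, 6.7325, -1.5118)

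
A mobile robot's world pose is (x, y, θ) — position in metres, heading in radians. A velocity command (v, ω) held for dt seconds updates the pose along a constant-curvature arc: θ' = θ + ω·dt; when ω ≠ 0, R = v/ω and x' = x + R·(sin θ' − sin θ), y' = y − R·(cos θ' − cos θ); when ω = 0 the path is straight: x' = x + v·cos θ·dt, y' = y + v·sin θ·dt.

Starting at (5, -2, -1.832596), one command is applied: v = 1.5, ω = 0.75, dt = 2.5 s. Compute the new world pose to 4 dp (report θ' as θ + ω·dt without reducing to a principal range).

(7.0166, -4.5158, 0.0424)

θ' = -1.8326 + 0.75·2.5 = 0.0424
R = v/ω = 1.5/0.75 = 2.0000
x' = 5 + 2.0000·(sin 0.0424 − sin -1.8326) = 7.0166
y' = -2 − 2.0000·(cos 0.0424 − cos -1.8326) = -4.5158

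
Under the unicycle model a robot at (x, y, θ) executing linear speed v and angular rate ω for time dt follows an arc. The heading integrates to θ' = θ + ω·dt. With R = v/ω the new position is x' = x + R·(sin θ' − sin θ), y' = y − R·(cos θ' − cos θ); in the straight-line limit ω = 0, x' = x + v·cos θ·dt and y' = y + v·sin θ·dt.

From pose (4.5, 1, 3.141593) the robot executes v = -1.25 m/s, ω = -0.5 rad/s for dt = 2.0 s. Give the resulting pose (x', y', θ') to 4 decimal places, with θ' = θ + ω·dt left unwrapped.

(6.6037, -0.1492, 2.1416)

θ' = 3.1416 + -0.5·2.0 = 2.1416
R = v/ω = -1.25/-0.5 = 2.5000
x' = 4.5 + 2.5000·(sin 2.1416 − sin 3.1416) = 6.6037
y' = 1 − 2.5000·(cos 2.1416 − cos 3.1416) = -0.1492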